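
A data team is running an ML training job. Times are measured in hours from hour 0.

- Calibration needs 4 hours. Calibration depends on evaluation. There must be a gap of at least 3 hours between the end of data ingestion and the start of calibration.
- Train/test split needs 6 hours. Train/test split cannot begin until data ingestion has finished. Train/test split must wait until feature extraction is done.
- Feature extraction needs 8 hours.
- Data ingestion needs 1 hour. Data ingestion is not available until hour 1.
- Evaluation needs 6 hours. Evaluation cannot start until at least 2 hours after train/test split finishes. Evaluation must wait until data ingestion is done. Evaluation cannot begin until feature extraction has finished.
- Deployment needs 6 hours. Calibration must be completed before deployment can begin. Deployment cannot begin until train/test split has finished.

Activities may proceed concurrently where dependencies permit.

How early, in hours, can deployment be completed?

Nothing blocks feature extraction, so it runs from hour 0 to hour 8.
Data ingestion cannot begin until its own release at hour 1. It runs from hour 1 to 1 + 1 = hour 2.
For train/test split: data ingestion (finishes hour 2); feature extraction (finishes hour 8). Taking the maximum gives a start of hour 8, and it finishes at 8 + 6 = hour 14.
Evaluation cannot start until train/test split (finishes hour 14, plus 2-hour gap → hour 16); data ingestion (finishes hour 2); feature extraction (finishes hour 8). The controlling bound is hour 16, so evaluation finishes at 16 + 6 = hour 22.
Calibration cannot start until evaluation (finishes hour 22); data ingestion (finishes hour 2, plus 3-hour gap → hour 5). The controlling bound is hour 22, so calibration finishes at 22 + 4 = hour 26.
Deployment has to wait for calibration (finishes hour 26); train/test split (finishes hour 14). The latest of these is hour 26, so deployment runs hour 26 to 26 + 6 = hour 32.

32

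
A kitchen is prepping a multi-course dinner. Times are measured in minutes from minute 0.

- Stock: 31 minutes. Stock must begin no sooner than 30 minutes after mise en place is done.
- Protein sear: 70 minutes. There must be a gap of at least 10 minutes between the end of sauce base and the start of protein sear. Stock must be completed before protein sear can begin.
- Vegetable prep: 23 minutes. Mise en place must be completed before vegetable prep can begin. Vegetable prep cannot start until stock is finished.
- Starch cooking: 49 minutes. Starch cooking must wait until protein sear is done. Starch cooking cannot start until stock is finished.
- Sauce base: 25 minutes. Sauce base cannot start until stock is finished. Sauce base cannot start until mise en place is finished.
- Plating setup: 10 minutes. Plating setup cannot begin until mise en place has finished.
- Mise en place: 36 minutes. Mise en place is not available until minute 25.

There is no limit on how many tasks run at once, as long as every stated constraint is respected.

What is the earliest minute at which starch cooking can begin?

After its own release at minute 25, mise en place can start at minute 25 and finishes at minute 61.
Stock waits on mise en place (finishes minute 61, plus 30-minute gap → minute 91), so it starts at minute 91 and finishes at 91 + 31 = minute 122.
Sauce base has to wait for stock (finishes minute 122); mise en place (finishes minute 61). The latest of these is minute 122, so sauce base runs minute 122 to 122 + 25 = minute 147.
Protein sear cannot start until sauce base (finishes minute 147, plus 10-minute gap → minute 157); stock (finishes minute 122). The controlling bound is minute 157, so protein sear finishes at 157 + 70 = minute 227.
Starch cooking waits on protein sear (finishes minute 227); stock (finishes minute 122). The latest of these is minute 227, which is the earliest starch cooking can start.

227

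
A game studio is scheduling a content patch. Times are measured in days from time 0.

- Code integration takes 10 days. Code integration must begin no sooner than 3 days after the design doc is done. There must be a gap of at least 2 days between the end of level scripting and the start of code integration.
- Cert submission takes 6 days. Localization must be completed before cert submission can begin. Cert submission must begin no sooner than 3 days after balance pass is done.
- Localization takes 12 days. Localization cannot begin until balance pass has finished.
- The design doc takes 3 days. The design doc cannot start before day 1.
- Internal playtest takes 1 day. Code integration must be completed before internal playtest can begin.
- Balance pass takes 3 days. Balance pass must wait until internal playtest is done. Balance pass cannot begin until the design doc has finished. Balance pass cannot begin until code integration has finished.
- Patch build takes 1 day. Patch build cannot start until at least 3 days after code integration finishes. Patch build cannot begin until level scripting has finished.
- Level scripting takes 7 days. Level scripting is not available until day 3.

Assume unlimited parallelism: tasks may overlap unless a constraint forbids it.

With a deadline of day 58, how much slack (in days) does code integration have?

Level scripting waits on its own release at day 3, so it starts at day 3 and finishes at 3 + 7 = day 10.
The design doc waits on its own release at day 1, so it starts at day 1 and finishes at 1 + 3 = day 4.
Code integration cannot start until the design doc (finishes day 4, plus 3-day gap → day 7); level scripting (finishes day 10, plus 2-day gap → day 12). The controlling bound is day 12, so code integration finishes at 12 + 10 = day 22.

Working backward from the deadline:
Cert submission has no dependents, so it just needs to finish by day 58. Starting by 58 − 6 = day 52 achieves that.
Localization feeds into cert submission (must start by day 52); so localization must finish by day 52 and therefore start by day 40.
Balance pass has several dependents: localization (must start by day 40); cert submission (must start by day 52, minus 3-day gap → day 49). The earliest of those limits is day 40, so balance pass must start by 40 − 3 = day 37.
Internal playtest feeds into balance pass (must start by day 37); so internal playtest must finish by day 37 and therefore start by day 36.
To finish by day 58, patch build (duration 1) must start no later than day 57.
Code integration has several dependents: internal playtest (must start by day 36); balance pass (must start by day 37); patch build (must start by day 57, minus 3-day gap → day 54). The earliest of those limits is day 36, so code integration must start by 36 − 10 = day 26.
So code integration can start as early as day 12 and as late as day 26, giving 26 − 12 = 14 days of slack.

14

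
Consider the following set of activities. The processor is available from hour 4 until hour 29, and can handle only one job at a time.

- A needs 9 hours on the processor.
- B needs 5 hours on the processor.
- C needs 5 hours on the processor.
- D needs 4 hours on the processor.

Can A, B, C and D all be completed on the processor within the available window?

Yes

The processor window is 29 − 4 = 25 hours.
Running back to back, the jobs need 9 + 5 + 5 + 4 = 23 hours on the processor.
Since 23 ≤ 25, they fit within the window.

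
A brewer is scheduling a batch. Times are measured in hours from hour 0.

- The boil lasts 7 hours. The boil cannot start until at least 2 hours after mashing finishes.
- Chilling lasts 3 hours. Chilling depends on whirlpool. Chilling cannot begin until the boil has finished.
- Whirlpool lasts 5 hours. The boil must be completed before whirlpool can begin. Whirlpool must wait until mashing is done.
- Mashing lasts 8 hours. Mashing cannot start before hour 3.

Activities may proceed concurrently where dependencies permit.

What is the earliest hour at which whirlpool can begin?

After its own release at hour 3, mashing can start at hour 3 and finishes at hour 11.
After mashing (finishes hour 11, plus 2-hour gap → hour 13), the boil can start at hour 13 and finishes at hour 20.
Whirlpool waits on the boil (finishes hour 20); mashing (finishes hour 11). The latest of these is hour 20, which is the earliest whirlpool can start.

20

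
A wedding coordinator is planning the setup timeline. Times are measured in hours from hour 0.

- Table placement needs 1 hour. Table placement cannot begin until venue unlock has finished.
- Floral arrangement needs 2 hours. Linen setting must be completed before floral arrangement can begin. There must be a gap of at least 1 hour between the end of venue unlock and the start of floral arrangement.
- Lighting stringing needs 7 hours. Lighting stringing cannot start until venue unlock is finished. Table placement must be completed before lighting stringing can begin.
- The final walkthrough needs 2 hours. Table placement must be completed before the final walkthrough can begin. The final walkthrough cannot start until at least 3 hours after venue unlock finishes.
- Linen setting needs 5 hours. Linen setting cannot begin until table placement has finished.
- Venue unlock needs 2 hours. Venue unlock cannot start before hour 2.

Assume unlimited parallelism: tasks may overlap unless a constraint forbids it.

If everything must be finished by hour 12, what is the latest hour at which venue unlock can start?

2

To finish by hour 12, floral arrangement (duration 2) must start no later than hour 10.
Linen setting feeds into floral arrangement (must start by hour 10); so linen setting must finish by hour 10 and therefore start by hour 5.
Lighting stringing must finish by hour 12; it takes 7 hours, so it must start by 12 − 7 = hour 5.
To finish by hour 12, the final walkthrough (duration 2) must start no later than hour 10.
Table placement feeds linen setting (must start by hour 5); lighting stringing (must start by hour 5); the final walkthrough (must start by hour 10). Taking the minimum, table placement must finish by hour 5 and start by 5 − 1 = hour 4.
Venue unlock feeds table placement (must start by hour 4); floral arrangement (must start by hour 10, minus 1-hour gap → hour 9); lighting stringing (must start by hour 5); the final walkthrough (must start by hour 10, minus 3-hour gap → hour 7). Taking the minimum, venue unlock must finish by hour 4 and start by 4 − 2 = hour 2.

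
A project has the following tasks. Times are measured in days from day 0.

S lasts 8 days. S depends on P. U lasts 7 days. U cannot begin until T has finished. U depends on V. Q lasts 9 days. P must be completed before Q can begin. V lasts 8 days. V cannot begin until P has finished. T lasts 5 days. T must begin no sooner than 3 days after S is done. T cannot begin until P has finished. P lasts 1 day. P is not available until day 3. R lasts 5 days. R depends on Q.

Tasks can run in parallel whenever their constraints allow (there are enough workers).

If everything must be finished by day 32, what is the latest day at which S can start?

To finish by day 32, U (duration 7) must start no later than day 25.
T feeds into U (must start by day 25); so T must finish by day 25 and therefore start by day 20.
S has to be done before T (must start by day 20, minus 3-day gap → day 17). That means finishing by day 17, i.e. starting by 17 − 8 = day 9.

9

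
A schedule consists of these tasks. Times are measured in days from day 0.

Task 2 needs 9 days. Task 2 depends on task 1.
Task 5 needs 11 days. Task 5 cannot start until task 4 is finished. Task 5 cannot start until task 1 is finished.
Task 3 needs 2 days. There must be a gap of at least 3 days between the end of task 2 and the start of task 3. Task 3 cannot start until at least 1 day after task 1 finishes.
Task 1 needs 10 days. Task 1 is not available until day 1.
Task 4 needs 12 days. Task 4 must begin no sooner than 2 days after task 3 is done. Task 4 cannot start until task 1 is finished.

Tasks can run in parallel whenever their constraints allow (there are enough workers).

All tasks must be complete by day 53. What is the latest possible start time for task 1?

Task 5 must finish by day 53; it takes 11 days, so it must start by 53 − 11 = day 42.
Since task 5 (must start by day 42) depends on it, task 4 must finish by day 42. Backing off its 12-day duration gives a latest start of day 30.
Task 3 must finish before task 4 (must start by day 30, minus 2-day gap → day 28). With a 2-day duration, task 3 must start by 28 − 2 = day 26.
Task 2 must finish before task 3 (must start by day 26, minus 3-day gap → day 23). With a 9-day duration, task 2 must start by 23 − 9 = day 14.
Task 1 must finish in time for task 2 (must start by day 14); task 3 (must start by day 26, minus 1-day gap → day 25); task 4 (must start by day 30); task 5 (must start by day 42). The tightest is day 14, so task 1 must start by 14 − 10 = day 4.

4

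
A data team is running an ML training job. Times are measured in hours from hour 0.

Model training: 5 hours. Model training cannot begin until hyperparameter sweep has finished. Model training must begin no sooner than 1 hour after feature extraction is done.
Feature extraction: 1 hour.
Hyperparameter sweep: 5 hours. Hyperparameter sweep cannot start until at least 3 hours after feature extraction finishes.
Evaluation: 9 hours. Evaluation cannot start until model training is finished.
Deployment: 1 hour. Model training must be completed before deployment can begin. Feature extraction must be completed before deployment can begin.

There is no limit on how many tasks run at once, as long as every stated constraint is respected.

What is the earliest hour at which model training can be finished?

14

Nothing blocks feature extraction, so it runs from hour 0 to hour 1.
Hyperparameter sweep waits on feature extraction (finishes hour 1, plus 3-hour gap → hour 4), so it starts at hour 4 and finishes at 4 + 5 = hour 9.
For model training: hyperparameter sweep (finishes hour 9); feature extraction (finishes hour 1, plus 1-hour gap → hour 2). Taking the maximum gives a start of hour 9, and it finishes at 9 + 5 = hour 14.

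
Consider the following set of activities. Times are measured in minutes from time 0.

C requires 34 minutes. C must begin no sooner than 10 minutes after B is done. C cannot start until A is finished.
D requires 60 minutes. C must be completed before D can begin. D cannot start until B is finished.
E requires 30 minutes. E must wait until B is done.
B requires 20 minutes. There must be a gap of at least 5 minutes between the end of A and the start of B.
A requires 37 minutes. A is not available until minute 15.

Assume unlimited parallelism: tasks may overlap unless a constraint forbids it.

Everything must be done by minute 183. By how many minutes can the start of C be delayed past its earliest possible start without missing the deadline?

2

A waits on its own release at minute 15, so it starts at minute 15 and finishes at 15 + 37 = minute 52.
After A (finishes minute 52, plus 5-minute gap → minute 57), B can start at minute 57 and finishes at minute 77.
C has to wait for B (finishes minute 77, plus 10-minute gap → minute 87); A (finishes minute 52). The latest of these is minute 87, so C runs minute 87 to 87 + 34 = minute 121.

Working backward from the deadline:
Nothing follows D; the deadline of minute 183 is its only limit. It must start by 183 − 60 = minute 123.
C has to be done before D (must start by minute 123). That means finishing by minute 123, i.e. starting by 123 − 34 = minute 89.
So C can start as early as minute 87 and as late as minute 89, giving 89 − 87 = 2 minutes of slack.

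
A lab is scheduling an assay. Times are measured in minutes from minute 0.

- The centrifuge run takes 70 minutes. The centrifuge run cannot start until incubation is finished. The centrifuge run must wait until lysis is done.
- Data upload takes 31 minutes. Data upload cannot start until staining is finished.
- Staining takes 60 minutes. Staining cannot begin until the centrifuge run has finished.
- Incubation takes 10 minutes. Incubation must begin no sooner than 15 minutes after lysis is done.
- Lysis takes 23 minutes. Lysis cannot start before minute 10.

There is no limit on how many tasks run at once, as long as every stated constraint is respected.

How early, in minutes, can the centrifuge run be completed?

128

Lysis cannot begin until its own release at minute 10. It runs from minute 10 to 10 + 23 = minute 33.
Incubation waits on lysis (finishes minute 33, plus 15-minute gap → minute 48), so it starts at minute 48 and finishes at 48 + 10 = minute 58.
The centrifuge run needs all of incubation (finishes minute 58); lysis (finishes minute 33). That puts its earliest start at minute 58; it finishes at 58 + 70 = minute 128.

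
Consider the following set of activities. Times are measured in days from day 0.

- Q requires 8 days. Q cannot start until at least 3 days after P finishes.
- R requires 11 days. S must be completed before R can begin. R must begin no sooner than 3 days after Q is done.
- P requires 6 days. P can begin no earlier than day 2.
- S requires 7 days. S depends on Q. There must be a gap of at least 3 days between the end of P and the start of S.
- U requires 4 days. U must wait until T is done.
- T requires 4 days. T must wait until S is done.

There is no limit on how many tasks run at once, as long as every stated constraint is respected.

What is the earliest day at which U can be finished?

34

P waits on its own release at day 2, so it starts at day 2 and finishes at 2 + 6 = day 8.
After P (finishes day 8, plus 3-day gap → day 11), Q can start at day 11 and finishes at day 19.
For S: Q (finishes day 19); P (finishes day 8, plus 3-day gap → day 11). Taking the maximum gives a start of day 19, and it finishes at 19 + 7 = day 26.
T waits on S (finishes day 26), so it starts at day 26 and finishes at 26 + 4 = day 30.
U cannot begin until T (finishes day 30). It runs from day 30 to 30 + 4 = day 34.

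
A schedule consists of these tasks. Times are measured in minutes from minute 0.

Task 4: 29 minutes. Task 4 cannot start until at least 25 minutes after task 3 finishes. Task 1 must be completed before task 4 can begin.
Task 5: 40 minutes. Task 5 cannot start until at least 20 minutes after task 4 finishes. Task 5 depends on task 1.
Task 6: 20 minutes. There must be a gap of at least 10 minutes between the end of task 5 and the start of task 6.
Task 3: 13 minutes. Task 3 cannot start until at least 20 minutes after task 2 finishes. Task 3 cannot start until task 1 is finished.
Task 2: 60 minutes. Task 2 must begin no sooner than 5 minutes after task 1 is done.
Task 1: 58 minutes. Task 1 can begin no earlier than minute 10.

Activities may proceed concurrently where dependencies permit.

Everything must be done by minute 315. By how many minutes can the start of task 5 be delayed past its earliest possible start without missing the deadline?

5

Task 1 cannot begin until its own release at minute 10. It runs from minute 10 to 10 + 58 = minute 68.
Task 2 waits on task 1 (finishes minute 68, plus 5-minute gap → minute 73), so it starts at minute 73 and finishes at 73 + 60 = minute 133.
Task 3 has to wait for task 2 (finishes minute 133, plus 20-minute gap → minute 153); task 1 (finishes minute 68). The latest of these is minute 153, so task 3 runs minute 153 to 153 + 13 = minute 166.
For task 4: task 3 (finishes minute 166, plus 25-minute gap → minute 191); task 1 (finishes minute 68). Taking the maximum gives a start of minute 191, and it finishes at 191 + 29 = minute 220.
For task 5: task 4 (finishes minute 220, plus 20-minute gap → minute 240); task 1 (finishes minute 68). Taking the maximum gives a start of minute 240, and it finishes at 240 + 40 = minute 280.

Working backward from the deadline:
Task 6 must finish by minute 315; it takes 20 minutes, so it must start by 315 − 20 = minute 295.
Task 5 must finish before task 6 (must start by minute 295, minus 10-minute gap → minute 285). With a 40-minute duration, task 5 must start by 285 − 40 = minute 245.
So task 5 can start as early as minute 240 and as late as minute 245, giving 245 − 240 = 5 minutes of slack.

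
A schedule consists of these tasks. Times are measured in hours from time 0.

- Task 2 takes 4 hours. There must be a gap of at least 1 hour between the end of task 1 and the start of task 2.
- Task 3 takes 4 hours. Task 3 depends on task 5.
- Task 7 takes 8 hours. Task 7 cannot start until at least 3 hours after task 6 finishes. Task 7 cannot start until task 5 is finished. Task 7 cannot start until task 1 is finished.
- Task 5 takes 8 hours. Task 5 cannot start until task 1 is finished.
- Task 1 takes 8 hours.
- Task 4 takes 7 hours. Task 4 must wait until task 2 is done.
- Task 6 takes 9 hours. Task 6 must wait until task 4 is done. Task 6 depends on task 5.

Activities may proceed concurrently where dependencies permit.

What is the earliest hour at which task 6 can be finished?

Task 1 has no prerequisites, so it starts at hour 0 and finishes at hour 8.
Task 5 cannot begin until task 1 (finishes hour 8). It runs from hour 8 to 8 + 8 = hour 16.
After task 1 (finishes hour 8, plus 1-hour gap → hour 9), task 2 can start at hour 9 and finishes at hour 13.
After task 2 (finishes hour 13), task 4 can start at hour 13 and finishes at hour 20.
For task 6: task 4 (finishes hour 20); task 5 (finishes hour 16). Taking the maximum gives a start of hour 20, and it finishes at 20 + 9 = hour 29.

29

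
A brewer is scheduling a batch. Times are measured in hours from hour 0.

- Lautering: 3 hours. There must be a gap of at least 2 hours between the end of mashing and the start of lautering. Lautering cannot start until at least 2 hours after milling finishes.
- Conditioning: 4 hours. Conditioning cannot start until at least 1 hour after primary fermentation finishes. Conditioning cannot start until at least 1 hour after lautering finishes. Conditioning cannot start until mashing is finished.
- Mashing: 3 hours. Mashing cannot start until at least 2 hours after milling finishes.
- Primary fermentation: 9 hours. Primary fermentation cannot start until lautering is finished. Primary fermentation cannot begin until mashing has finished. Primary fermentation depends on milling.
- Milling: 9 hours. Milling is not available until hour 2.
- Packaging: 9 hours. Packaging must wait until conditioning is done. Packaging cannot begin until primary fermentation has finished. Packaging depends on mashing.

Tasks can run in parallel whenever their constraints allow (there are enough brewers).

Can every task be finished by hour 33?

After its own release at hour 2, milling can start at hour 2 and finishes at hour 11.
Mashing cannot begin until milling (finishes hour 11, plus 2-hour gap → hour 13). It runs from hour 13 to 13 + 3 = hour 16.
Lautering cannot start until mashing (finishes hour 16, plus 2-hour gap → hour 18); milling (finishes hour 11, plus 2-hour gap → hour 13). The controlling bound is hour 18, so lautering finishes at 18 + 3 = hour 21.
Primary fermentation needs all of lautering (finishes hour 21); mashing (finishes hour 16); milling (finishes hour 11). That puts its earliest start at hour 21; it finishes at 21 + 9 = hour 30.
For conditioning: primary fermentation (finishes hour 30, plus 1-hour gap → hour 31); lautering (finishes hour 21, plus 1-hour gap → hour 22); mashing (finishes hour 16). Taking the maximum gives a start of hour 31, and it finishes at 31 + 4 = hour 35.
For packaging: conditioning (finishes hour 35); primary fermentation (finishes hour 30); mashing (finishes hour 16). Taking the maximum gives a start of hour 35, and it finishes at 35 + 9 = hour 44.
The earliest everything can be done is hour 44, which is after the deadline of 33, so it is not possible.

No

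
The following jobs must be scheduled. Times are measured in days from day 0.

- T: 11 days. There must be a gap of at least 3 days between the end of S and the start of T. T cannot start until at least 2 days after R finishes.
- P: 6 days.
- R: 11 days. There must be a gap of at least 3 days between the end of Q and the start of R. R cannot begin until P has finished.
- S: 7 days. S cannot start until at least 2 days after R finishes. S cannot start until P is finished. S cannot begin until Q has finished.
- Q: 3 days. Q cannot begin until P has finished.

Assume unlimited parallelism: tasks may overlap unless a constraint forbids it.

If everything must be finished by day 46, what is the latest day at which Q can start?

Nothing follows T; the deadline of day 46 is its only limit. It must start by 46 − 11 = day 35.
S has to be done before T (must start by day 35, minus 3-day gap → day 32). That means finishing by day 32, i.e. starting by 32 − 7 = day 25.
For R: S (must start by day 25, minus 2-day gap → day 23); T (must start by day 35, minus 2-day gap → day 33). The most restrictive is day 23; with an 11-day duration, R must start by day 12.
Q feeds R (must start by day 12, minus 3-day gap → day 9); S (must start by day 25). Taking the minimum, Q must finish by day 9 and start by 9 − 3 = day 6.

6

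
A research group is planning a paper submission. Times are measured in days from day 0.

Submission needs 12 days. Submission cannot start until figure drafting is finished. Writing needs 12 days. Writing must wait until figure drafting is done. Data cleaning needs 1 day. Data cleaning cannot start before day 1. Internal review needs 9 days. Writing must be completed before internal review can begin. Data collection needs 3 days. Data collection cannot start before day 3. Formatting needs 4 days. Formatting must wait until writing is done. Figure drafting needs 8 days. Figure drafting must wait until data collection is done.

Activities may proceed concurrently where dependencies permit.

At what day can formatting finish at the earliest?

30

Data collection waits on its own release at day 3, so it starts at day 3 and finishes at 3 + 3 = day 6.
After data collection (finishes day 6), figure drafting can start at day 6 and finishes at day 14.
Writing waits on figure drafting (finishes day 14), so it starts at day 14 and finishes at 14 + 12 = day 26.
After writing (finishes day 26), formatting can start at day 26 and finishes at day 30.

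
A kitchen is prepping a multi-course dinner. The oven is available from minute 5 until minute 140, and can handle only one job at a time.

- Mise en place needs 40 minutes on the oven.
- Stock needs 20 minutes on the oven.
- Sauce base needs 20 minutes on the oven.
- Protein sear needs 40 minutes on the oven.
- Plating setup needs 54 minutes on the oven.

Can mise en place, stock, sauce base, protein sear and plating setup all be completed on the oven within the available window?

The oven window is 140 − 5 = 135 minutes.
Running back to back, the jobs need 40 + 20 + 20 + 40 + 54 = 174 minutes on the oven.
Since 174 > 135, they cannot all fit.

No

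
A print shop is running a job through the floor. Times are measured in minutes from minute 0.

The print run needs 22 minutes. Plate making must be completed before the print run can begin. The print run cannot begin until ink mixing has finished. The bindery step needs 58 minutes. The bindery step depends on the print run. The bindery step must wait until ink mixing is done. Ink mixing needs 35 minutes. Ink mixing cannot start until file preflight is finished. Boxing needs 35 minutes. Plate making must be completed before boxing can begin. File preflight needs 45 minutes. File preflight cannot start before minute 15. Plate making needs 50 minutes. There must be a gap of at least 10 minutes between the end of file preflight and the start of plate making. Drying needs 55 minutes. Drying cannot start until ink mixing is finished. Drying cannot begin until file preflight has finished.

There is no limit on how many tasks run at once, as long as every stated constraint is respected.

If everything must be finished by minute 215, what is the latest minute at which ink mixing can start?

To finish by minute 215, the bindery step (duration 58) must start no later than minute 157.
The print run must finish before the bindery step (must start by minute 157). With a 22-minute duration, the print run must start by 157 − 22 = minute 135.
To finish by minute 215, drying (duration 55) must start no later than minute 160.
Ink mixing has several dependents: the print run (must start by minute 135); drying (must start by minute 160); the bindery step (must start by minute 157). The earliest of those limits is minute 135, so ink mixing must start by 135 − 35 = minute 100.

100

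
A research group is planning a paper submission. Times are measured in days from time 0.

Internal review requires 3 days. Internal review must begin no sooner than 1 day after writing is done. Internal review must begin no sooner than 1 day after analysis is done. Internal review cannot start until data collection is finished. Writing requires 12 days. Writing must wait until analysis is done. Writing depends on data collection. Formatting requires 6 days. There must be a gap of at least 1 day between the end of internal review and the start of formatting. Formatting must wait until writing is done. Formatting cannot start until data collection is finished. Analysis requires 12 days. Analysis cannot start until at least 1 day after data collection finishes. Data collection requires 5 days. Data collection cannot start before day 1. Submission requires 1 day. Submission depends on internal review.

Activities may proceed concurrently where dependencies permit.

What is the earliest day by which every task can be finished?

After its own release at day 1, data collection can start at day 1 and finishes at day 6.
After data collection (finishes day 6, plus 1-day gap → day 7), analysis can start at day 7 and finishes at day 19.
Writing cannot start until analysis (finishes day 19); data collection (finishes day 6). The controlling bound is day 19, so writing finishes at 19 + 12 = day 31.
Internal review cannot start until writing (finishes day 31, plus 1-day gap → day 32); analysis (finishes day 19, plus 1-day gap → day 20); data collection (finishes day 6). The controlling bound is day 32, so internal review finishes at 32 + 3 = day 35.
Submission waits on internal review (finishes day 35), so it starts at day 35 and finishes at 35 + 1 = day 36.
Formatting needs all of internal review (finishes day 35, plus 1-day gap → day 36); writing (finishes day 31); data collection (finishes day 6). That puts its earliest start at day 36; it finishes at 36 + 6 = day 42.
All tasks are finished once the last one completes. Finish times: Data collection at 6, Analysis at 19, Writing at 31, Internal review at 35, Formatting at 42, Submission at 36. The latest is day 42.

42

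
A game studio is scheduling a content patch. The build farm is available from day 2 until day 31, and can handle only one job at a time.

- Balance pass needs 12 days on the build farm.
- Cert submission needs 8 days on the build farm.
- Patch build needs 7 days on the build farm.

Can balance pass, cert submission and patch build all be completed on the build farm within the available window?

The build farm window is 31 − 2 = 29 days.
Running back to back, the jobs need 12 + 8 + 7 = 27 days on the build farm.
Since 27 ≤ 29, they fit within the window.

Yes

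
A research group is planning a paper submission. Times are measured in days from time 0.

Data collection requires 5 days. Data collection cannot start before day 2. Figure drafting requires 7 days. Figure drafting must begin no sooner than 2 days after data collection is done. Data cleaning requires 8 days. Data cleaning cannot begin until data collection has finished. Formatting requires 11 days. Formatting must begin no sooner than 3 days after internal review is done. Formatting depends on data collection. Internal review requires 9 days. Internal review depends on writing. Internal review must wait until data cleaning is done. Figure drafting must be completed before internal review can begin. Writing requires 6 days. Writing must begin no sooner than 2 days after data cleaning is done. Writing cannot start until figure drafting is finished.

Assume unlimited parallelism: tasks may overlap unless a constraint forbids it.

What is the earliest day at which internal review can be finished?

32

Data collection waits on its own release at day 2, so it starts at day 2 and finishes at 2 + 5 = day 7.
Figure drafting waits on data collection (finishes day 7, plus 2-day gap → day 9), so it starts at day 9 and finishes at 9 + 7 = day 16.
Data cleaning waits on data collection (finishes day 7), so it starts at day 7 and finishes at 7 + 8 = day 15.
Writing cannot start until data cleaning (finishes day 15, plus 2-day gap → day 17); figure drafting (finishes day 16). The controlling bound is day 17, so writing finishes at 17 + 6 = day 23.
Internal review has to wait for writing (finishes day 23); data cleaning (finishes day 15); figure drafting (finishes day 16). The latest of these is day 23, so internal review runs day 23 to 23 + 9 = day 32.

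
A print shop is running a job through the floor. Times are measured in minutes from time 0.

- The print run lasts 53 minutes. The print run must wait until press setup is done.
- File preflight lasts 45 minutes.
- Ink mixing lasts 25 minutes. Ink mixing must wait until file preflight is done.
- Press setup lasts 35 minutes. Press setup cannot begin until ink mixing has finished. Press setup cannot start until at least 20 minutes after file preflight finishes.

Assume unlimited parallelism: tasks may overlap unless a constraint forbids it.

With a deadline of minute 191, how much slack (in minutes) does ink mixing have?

33

File preflight can start immediately at minute 0; it finishes at minute 45.
After file preflight (finishes minute 45), ink mixing can start at minute 45 and finishes at minute 70.

Working backward from the deadline:
To finish by minute 191, the print run (duration 53) must start no later than minute 138.
Press setup has to be done before the print run (must start by minute 138). That means finishing by minute 138, i.e. starting by 138 − 35 = minute 103.
Ink mixing has to be done before press setup (must start by minute 103). That means finishing by minute 103, i.e. starting by 103 − 25 = minute 78.
So ink mixing can start as early as minute 45 and as late as minute 78, giving 78 − 45 = 33 minutes of slack.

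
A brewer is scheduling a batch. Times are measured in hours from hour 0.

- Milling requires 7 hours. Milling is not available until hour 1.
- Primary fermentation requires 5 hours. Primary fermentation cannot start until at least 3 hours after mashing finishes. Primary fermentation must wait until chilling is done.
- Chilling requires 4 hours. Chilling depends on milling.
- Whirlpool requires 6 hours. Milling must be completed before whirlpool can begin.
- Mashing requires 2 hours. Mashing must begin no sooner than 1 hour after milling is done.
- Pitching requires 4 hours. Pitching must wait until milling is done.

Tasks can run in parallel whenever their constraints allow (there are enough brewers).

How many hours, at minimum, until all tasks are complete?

Milling waits on its own release at hour 1, so it starts at hour 1 and finishes at 1 + 7 = hour 8.
Pitching waits on milling (finishes hour 8), so it starts at hour 8 and finishes at 8 + 4 = hour 12.
Chilling cannot begin until milling (finishes hour 8). It runs from hour 8 to 8 + 4 = hour 12.
Whirlpool waits on milling (finishes hour 8), so it starts at hour 8 and finishes at 8 + 6 = hour 14.
Mashing waits on milling (finishes hour 8, plus 1-hour gap → hour 9), so it starts at hour 9 and finishes at 9 + 2 = hour 11.
For primary fermentation: mashing (finishes hour 11, plus 3-hour gap → hour 14); chilling (finishes hour 12). Taking the maximum gives a start of hour 14, and it finishes at 14 + 5 = hour 19.
All tasks are finished once the last one completes. Finish times: Milling at 8, Mashing at 11, Whirlpool at 14, Chilling at 12, Pitching at 12, Primary fermentation at 19. The latest is hour 19.

19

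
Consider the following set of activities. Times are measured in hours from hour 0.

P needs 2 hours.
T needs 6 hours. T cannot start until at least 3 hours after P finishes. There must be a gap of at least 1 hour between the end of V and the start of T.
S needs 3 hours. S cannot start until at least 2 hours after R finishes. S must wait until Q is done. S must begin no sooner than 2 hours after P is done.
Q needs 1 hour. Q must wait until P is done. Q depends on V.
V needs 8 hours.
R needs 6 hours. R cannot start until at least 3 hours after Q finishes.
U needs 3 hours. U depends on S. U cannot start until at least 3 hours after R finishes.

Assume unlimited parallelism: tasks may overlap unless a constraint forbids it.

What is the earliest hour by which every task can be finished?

26

V can start immediately at hour 0; it finishes at hour 8.
P has no prerequisites, so it starts at hour 0 and finishes at hour 2.
T has to wait for P (finishes hour 2, plus 3-hour gap → hour 5); V (finishes hour 8, plus 1-hour gap → hour 9). The latest of these is hour 9, so T runs hour 9 to 9 + 6 = hour 15.
Q has to wait for P (finishes hour 2); V (finishes hour 8). The latest of these is hour 8, so Q runs hour 8 to 8 + 1 = hour 9.
R waits on Q (finishes hour 9, plus 3-hour gap → hour 12), so it starts at hour 12 and finishes at 12 + 6 = hour 18.
S cannot start until R (finishes hour 18, plus 2-hour gap → hour 20); Q (finishes hour 9); P (finishes hour 2, plus 2-hour gap → hour 4). The controlling bound is hour 20, so S finishes at 20 + 3 = hour 23.
U cannot start until S (finishes hour 23); R (finishes hour 18, plus 3-hour gap → hour 21). The controlling bound is hour 23, so U finishes at 23 + 3 = hour 26.
All tasks are finished once the last one completes. Finish times: P at 2, Q at 9, R at 18, S at 23, T at 15, U at 26, V at 8. The latest is hour 26.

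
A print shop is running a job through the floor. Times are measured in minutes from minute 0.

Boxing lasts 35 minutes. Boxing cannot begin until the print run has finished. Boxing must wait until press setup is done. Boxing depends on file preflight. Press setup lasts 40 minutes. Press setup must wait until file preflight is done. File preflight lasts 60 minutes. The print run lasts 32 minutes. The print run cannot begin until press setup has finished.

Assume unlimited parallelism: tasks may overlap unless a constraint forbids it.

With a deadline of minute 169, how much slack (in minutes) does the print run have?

File preflight can start immediately at minute 0; it finishes at minute 60.
Press setup cannot begin until file preflight (finishes minute 60). It runs from minute 60 to 60 + 40 = minute 100.
After press setup (finishes minute 100), the print run can start at minute 100 and finishes at minute 132.

Working backward from the deadline:
Nothing follows boxing; the deadline of minute 169 is its only limit. It must start by 169 − 35 = minute 134.
The print run has to be done before boxing (must start by minute 134). That means finishing by minute 134, i.e. starting by 134 − 32 = minute 102.
So the print run can start as early as minute 100 and as late as minute 102, giving 102 − 100 = 2 minutes of slack.

2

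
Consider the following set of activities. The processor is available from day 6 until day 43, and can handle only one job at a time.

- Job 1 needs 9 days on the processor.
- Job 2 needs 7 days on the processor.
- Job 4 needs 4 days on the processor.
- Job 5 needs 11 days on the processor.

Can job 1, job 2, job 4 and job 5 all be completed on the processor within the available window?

The processor window is 43 − 6 = 37 days.
Running back to back, the jobs need 9 + 7 + 4 + 11 = 31 days on the processor.
Since 31 ≤ 37, they fit within the window.

Yes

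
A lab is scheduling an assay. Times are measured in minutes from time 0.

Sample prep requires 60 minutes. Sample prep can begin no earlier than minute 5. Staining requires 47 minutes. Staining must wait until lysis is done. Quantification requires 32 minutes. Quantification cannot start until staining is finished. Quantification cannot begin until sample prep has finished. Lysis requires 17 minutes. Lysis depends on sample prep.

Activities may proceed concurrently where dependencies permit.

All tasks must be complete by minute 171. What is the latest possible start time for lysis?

Quantification has no dependents, so it just needs to finish by minute 171. Starting by 171 − 32 = minute 139 achieves that.
Staining has to be done before quantification (must start by minute 139). That means finishing by minute 139, i.e. starting by 139 − 47 = minute 92.
Lysis feeds into staining (must start by minute 92); so lysis must finish by minute 92 and therefore start by minute 75.

75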